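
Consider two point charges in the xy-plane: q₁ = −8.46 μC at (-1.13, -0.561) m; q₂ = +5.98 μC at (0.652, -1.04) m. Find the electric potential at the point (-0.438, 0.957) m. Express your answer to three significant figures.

The total potential is the scalar sum of each charge's contribution, V = Σ kqᵢ/rᵢ.
Distances from the field point to each charge: r₁ = 1.67 m, r₂ = 2.28 m.
V = k[(-8.46×10⁻⁶)/(1.67) + (5.98×10⁻⁶)/(2.28)] = -2.20×10⁴ V.

-2.20×10⁴ V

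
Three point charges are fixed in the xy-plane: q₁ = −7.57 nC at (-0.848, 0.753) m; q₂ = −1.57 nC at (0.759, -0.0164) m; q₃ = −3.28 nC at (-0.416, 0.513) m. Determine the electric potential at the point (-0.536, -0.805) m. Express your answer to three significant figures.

-74.4 V

Electric potential is a scalar, so the contributions from each charge add algebraically: V = Σ kqᵢ/rᵢ.
Distances from the field point to each charge: r₁ = 1.59 m, r₂ = 1.52 m, r₃ = 1.32 m.
V = k[(-7.57×10⁻⁹)/(1.59) + (-1.57×10⁻⁹)/(1.52) + (-3.28×10⁻⁹)/(1.32)] = -74.4 V.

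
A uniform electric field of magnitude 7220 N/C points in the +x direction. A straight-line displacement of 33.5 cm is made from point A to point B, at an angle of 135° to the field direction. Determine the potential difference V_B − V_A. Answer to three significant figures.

1710 V

Only the component of displacement along E changes the potential: ΔV = −E·d·cosθ.
ΔV = −(7220 V/m)(0.335 m)cos135° = 1710 V.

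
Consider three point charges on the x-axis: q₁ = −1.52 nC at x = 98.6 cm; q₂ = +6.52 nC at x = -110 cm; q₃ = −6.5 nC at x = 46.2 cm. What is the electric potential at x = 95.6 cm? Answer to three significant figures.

Electric potential is a scalar, so the contributions from each charge add algebraically: V = Σ kqᵢ/rᵢ.
Distances from the field point to each charge: r₁ = 0.0300 m, r₂ = 2.06 m, r₃ = 0.494 m.
V = k[(-1.52×10⁻⁹)/(0.0300) + (6.52×10⁻⁹)/(2.06) + (-6.50×10⁻⁹)/(0.494)] = -545 V.

-545 V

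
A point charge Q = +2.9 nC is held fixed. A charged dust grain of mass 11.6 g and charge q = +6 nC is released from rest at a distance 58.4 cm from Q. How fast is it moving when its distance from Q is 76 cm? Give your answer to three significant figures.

Only the electrostatic force acts, so mechanical energy is conserved: ½mv² = U₁ − U₂ = kQq(1/r₁ − 1/r₂).
U₁ − U₂ = (8.99×10⁹ N·m²/C²)(2.90×10⁻⁹ C)(6.00×10⁻⁹ C)(1/0.584 − 1/0.760) = 6.20×10⁻⁸ J.
v = √(2·6.20×10⁻⁸/0.0116) = 3.27×10⁻³ m/s.

3.27×10⁻³ m/s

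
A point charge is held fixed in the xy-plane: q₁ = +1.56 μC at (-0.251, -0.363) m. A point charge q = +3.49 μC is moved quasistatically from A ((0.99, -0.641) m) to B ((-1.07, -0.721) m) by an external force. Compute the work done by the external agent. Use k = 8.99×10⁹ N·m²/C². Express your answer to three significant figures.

0.0163 J

For quasistatic motion the external work equals the change in potential energy: W_ext = qΔV = q(V_B − V_A).
At A: distance to the source charge is 1.27 m; V_A = kq₁/r = 1.10×10⁴ V.
At B: distance to the source charge is 0.894 m; V_B = kq₁/r = 1.57×10⁴ V.
ΔV = V_B − V_A = 4660 V.
W_ext = qΔV = (3.49×10⁻⁶ C)(4660 V) = 0.0163 J.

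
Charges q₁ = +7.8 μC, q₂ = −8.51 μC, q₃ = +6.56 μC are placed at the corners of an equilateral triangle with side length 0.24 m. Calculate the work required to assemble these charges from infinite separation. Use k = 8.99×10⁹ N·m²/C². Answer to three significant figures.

-2.66 J

The assembly work is the sum of pairwise potential energies, U = Σ_{i<j} kqᵢqⱼ/rᵢⱼ.
All three pair separations equal the side length, 0.240 m.
U = (-2.49) + (1.92) + (-2.09) = -2.66 J.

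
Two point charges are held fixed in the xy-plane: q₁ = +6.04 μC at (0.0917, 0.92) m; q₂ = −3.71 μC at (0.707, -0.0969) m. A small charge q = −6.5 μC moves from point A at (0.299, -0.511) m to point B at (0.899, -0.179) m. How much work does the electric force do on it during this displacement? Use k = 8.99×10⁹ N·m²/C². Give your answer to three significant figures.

-0.651 J

The work done by the electric force is W_field = −ΔU = −q(V_B − V_A) = q(V_A − V_B).
At A: distances to the source charges are 1.45 m, 0.581 m; V_A = Σ kqᵢ/rᵢ = -1.98×10⁴ V.
At B: distances to the source charges are 1.36 m, 0.209 m; V_B = Σ kqᵢ/rᵢ = -1.20×10⁵ V.
ΔV = V_B − V_A = -1.00×10⁵ V.
W_field = −qΔV = −(-6.50×10⁻⁶ C)(-1.00×10⁵ V) = -0.651 J.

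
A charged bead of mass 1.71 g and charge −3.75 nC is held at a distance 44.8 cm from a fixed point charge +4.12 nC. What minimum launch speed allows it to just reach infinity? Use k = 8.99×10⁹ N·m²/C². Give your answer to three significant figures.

To just escape, total mechanical energy must reach zero at infinity: ½mv²_min + U = 0, so ½mv²_min = −U = |kQq|/r.
|U| = |kQq|/r = (8.99×10⁹ N·m²/C²)(4.12×10⁻⁹)(3.75×10⁻⁹)/(0.448) = 3.10×10⁻⁷ J.
v_min = √(2|U|/m) = √(2·3.10×10⁻⁷/1.71×10⁻³) = 0.0190 m/s.

0.0190 m/s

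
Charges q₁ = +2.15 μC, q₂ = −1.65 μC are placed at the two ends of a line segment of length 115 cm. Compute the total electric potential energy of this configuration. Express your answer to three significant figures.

-0.0277 J

The assembly work is the sum of pairwise potential energies, U = Σ_{i<j} kqᵢqⱼ/rᵢⱼ.
The separation is r = 1.15 m.
U = (-0.0277) = -0.0277 J.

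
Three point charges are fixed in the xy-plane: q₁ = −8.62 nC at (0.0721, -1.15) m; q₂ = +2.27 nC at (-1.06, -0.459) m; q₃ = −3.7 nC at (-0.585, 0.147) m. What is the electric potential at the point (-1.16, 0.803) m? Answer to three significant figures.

The total potential is the scalar sum of each charge's contribution, V = Σ kqᵢ/rᵢ.
Distances from the field point to each charge: r₁ = 2.31 m, r₂ = 1.27 m, r₃ = 0.872 m.
V = k[(-8.62×10⁻⁹)/(2.31) + (2.27×10⁻⁹)/(1.27) + (-3.70×10⁻⁹)/(0.872)] = -55.6 V.

-55.6 V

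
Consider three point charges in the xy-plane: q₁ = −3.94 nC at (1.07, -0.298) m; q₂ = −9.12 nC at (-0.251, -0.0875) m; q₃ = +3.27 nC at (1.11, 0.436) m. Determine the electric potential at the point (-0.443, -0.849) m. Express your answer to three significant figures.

Electric potential is a scalar, so the contributions from each charge add algebraically: V = Σ kqᵢ/rᵢ.
Distances from the field point to each charge: r₁ = 1.61 m, r₂ = 0.785 m, r₃ = 2.02 m.
V = k[(-3.94×10⁻⁹)/(1.61) + (-9.12×10⁻⁹)/(0.785) + (3.27×10⁻⁹)/(2.02)] = -112 V.

-112 V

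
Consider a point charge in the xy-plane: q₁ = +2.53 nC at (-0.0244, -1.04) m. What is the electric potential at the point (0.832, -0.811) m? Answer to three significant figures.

The total potential is the scalar sum of each charge's contribution, V = Σ kqᵢ/rᵢ.
Distances from the field point to each charge: r₁ = 0.886 m.
V = k[(2.53×10⁻⁹)/(0.886)] = 25.7 V.

25.7 V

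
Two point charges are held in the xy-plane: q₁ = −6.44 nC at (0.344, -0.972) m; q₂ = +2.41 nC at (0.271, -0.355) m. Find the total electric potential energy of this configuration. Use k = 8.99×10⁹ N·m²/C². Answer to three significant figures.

-2.25×10⁻⁷ J

The work to assemble the configuration equals its total potential energy, U = Σ kqᵢqⱼ/rᵢⱼ over all pairs.
Pair separations: r₁₂ = 0.621 m.
U = (-2.25×10⁻⁷) = -2.25×10⁻⁷ J.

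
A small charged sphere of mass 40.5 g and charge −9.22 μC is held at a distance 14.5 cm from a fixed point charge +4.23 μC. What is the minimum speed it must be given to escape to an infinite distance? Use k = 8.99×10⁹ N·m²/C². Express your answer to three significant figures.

To just escape, total mechanical energy must reach zero at infinity: ½mv²_min + U = 0, so ½mv²_min = −U = |kQq|/r.
|U| = |kQq|/r = (8.99×10⁹ N·m²/C²)(4.23×10⁻⁶)(9.22×10⁻⁶)/(0.145) = 2.42 J.
v_min = √(2|U|/m) = √(2·2.42/0.0405) = 10.9 m/s.

10.9 m/s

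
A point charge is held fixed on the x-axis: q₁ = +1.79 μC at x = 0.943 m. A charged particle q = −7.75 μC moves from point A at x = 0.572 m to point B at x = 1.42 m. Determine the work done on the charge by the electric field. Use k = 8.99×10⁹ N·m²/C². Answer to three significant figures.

The work done by the electric force is W_field = −ΔU = −q(V_B − V_A) = q(V_A − V_B).
At A: distance to the source charge is 0.371 m; V_A = kq₁/r = 4.34×10⁴ V.
At B: distance to the source charge is 0.477 m; V_B = kq₁/r = 3.37×10⁴ V.
ΔV = V_B − V_A = -9640 V.
W_field = −qΔV = −(-7.75×10⁻⁶ C)(-9640 V) = -0.0747 J.

-0.0747 J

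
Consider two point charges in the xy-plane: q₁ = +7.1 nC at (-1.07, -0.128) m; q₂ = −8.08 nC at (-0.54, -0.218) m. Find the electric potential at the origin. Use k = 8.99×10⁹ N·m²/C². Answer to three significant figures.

-65.5 V

The total potential is the scalar sum of each charge's contribution, V = Σ kqᵢ/rᵢ.
Distances from the field point to each charge: r₁ = 1.08 m, r₂ = 0.582 m.
V = k[(7.10×10⁻⁹)/(1.08) + (-8.08×10⁻⁹)/(0.582)] = -65.5 V.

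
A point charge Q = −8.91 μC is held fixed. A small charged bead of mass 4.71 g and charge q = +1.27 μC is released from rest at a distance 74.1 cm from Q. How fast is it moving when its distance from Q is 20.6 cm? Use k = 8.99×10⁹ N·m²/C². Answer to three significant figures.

12.3 m/s

Only the electrostatic force acts, so mechanical energy is conserved: ½mv² = U₁ − U₂ = kQq(1/r₁ − 1/r₂).
U₁ − U₂ = (8.99×10⁹ N·m²/C²)(-8.91×10⁻⁶ C)(1.27×10⁻⁶ C)(1/0.741 − 1/0.206) = 0.357 J.
v = √(2·0.357/4.71×10⁻³) = 12.3 m/s.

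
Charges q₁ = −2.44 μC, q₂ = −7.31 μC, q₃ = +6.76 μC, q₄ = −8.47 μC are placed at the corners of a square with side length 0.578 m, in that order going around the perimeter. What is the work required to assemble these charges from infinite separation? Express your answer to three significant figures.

-0.561 J

The assembly work is the sum of pairwise potential energies, U = Σ_{i<j} kqᵢqⱼ/rᵢⱼ.
The four side pairs have separation 0.578 m and the two diagonal pairs 0.817 m.
Summing all 6 pair terms gives U = -0.561 J.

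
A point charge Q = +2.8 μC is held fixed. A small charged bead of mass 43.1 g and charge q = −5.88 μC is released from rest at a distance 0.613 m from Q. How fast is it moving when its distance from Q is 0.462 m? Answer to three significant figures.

Only the electrostatic force acts, so mechanical energy is conserved: ½mv² = U₁ − U₂ = kQq(1/r₁ − 1/r₂).
U₁ − U₂ = (8.99×10⁹ N·m²/C²)(2.80×10⁻⁶ C)(-5.88×10⁻⁶ C)(1/0.613 − 1/0.462) = 0.0789 J.
v = √(2·0.0789/0.0431) = 1.91 m/s.

1.91 m/s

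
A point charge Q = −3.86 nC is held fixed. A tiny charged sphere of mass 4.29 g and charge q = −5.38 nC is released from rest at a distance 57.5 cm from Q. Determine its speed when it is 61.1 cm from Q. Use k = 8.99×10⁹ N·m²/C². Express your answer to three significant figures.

Only the electrostatic force acts, so mechanical energy is conserved: ½mv² = U₁ − U₂ = kQq(1/r₁ − 1/r₂).
U₁ − U₂ = (8.99×10⁹ N·m²/C²)(-3.86×10⁻⁹ C)(-5.38×10⁻⁹ C)(1/0.575 − 1/0.611) = 1.91×10⁻⁸ J.
v = √(2·1.91×10⁻⁸/4.29×10⁻³) = 2.99×10⁻³ m/s.

2.99×10⁻³ m/s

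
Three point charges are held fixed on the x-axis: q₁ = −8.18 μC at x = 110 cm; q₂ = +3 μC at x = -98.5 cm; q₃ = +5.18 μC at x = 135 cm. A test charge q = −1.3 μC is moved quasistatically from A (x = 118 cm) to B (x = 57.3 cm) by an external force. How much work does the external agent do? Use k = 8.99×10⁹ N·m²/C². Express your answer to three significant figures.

-0.742 J

For quasistatic motion the external work equals the change in potential energy: W_ext = qΔV = q(V_B − V_A).
At A: distances to the source charges are 0.0800 m, 2.17 m, 0.170 m; V_A = Σ kqᵢ/rᵢ = -6.33×10⁵ V.
At B: distances to the source charges are 0.527 m, 1.56 m, 0.777 m; V_B = Σ kqᵢ/rᵢ = -6.23×10⁴ V.
ΔV = V_B − V_A = 5.71×10⁵ V.
W_ext = qΔV = (-1.30×10⁻⁶ C)(5.71×10⁵ V) = -0.742 J.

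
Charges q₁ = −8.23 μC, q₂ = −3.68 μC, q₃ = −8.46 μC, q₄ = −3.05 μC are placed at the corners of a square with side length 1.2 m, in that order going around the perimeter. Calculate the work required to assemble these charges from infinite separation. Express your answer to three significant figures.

1.27 J

The work to assemble the configuration equals its total potential energy, U = Σ kqᵢqⱼ/rᵢⱼ over all pairs.
The four side pairs have separation 1.20 m and the two diagonal pairs 1.70 m.
Summing all 6 pair terms gives U = 1.27 J.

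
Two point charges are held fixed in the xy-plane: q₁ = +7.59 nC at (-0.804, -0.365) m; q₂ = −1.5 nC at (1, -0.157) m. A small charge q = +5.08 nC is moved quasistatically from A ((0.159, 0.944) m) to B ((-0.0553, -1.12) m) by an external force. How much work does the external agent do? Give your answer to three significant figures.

For quasistatic motion the external work equals the change in potential energy: W_ext = qΔV = q(V_B − V_A).
At A: distances to the source charges are 1.63 m, 1.39 m; V_A = Σ kqᵢ/rᵢ = 32.3 V.
At B: distances to the source charges are 1.06 m, 1.43 m; V_B = Σ kqᵢ/rᵢ = 54.7 V.
ΔV = V_B − V_A = 22.5 V.
W_ext = qΔV = (5.08×10⁻⁹ C)(22.5 V) = 1.14×10⁻⁷ J.

1.14×10⁻⁷ J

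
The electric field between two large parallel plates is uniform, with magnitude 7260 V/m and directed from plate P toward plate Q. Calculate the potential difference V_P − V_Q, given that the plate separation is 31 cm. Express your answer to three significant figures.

In a uniform field, potential decreases in the direction of E: ΔV = −E·d for a displacement d parallel to E.
Going from Q to P is a displacement of 31 cm opposite to the field, so V_P − V_Q = +Ed = 2250 V.

2250 V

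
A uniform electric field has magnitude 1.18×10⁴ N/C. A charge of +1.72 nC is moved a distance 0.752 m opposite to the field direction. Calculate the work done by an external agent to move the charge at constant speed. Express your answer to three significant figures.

1.53×10⁻⁵ J

The potential change for a displacement 0.752 m opposite to the field direction is ΔV = +Ed = 8870 V.
W_ext = qΔV = 1.53×10⁻⁵ J.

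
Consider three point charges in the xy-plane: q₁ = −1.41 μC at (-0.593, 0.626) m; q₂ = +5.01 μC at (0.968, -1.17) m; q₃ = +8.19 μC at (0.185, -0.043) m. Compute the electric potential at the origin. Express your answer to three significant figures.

4.03×10⁵ V

The total potential is the scalar sum of each charge's contribution, V = Σ kqᵢ/rᵢ.
Distances from the field point to each charge: r₁ = 0.862 m, r₂ = 1.52 m, r₃ = 0.190 m.
V = k[(-1.41×10⁻⁶)/(0.862) + (5.01×10⁻⁶)/(1.52) + (8.19×10⁻⁶)/(0.190)] = 4.03×10⁵ V.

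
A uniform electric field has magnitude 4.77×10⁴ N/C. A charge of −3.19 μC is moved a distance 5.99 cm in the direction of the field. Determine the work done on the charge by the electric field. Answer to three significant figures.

The potential change for a displacement 5.99 cm in the direction of the field is ΔV = −Ed = -2860 V.
W_field = −qΔV = -9.11×10⁻³ J.

-9.11×10⁻³ J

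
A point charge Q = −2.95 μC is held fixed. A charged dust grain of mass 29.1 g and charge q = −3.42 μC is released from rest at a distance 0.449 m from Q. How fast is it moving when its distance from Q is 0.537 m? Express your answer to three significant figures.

Only the electrostatic force acts, so mechanical energy is conserved: ½mv² = U₁ − U₂ = kQq(1/r₁ − 1/r₂).
U₁ − U₂ = (8.99×10⁹ N·m²/C²)(-2.95×10⁻⁶ C)(-3.42×10⁻⁶ C)(1/0.449 − 1/0.537) = 0.0331 J.
v = √(2·0.0331/0.0291) = 1.51 m/s.

1.51 m/s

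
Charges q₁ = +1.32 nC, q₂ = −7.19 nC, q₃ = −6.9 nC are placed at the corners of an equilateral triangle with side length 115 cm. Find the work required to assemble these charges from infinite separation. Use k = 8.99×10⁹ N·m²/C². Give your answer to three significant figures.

2.42×10⁻⁷ J

The work to assemble the configuration equals its total potential energy, U = Σ kqᵢqⱼ/rᵢⱼ over all pairs.
All three pair separations equal the side length, 1.15 m.
U = (-7.42×10⁻⁸) + (-7.12×10⁻⁸) + (3.88×10⁻⁷) = 2.42×10⁻⁷ J.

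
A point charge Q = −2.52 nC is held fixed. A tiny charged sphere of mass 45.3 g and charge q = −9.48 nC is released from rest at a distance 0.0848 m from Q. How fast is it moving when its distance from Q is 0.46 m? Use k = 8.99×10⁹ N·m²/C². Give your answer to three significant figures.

Only the electrostatic force acts, so mechanical energy is conserved: ½mv² = U₁ − U₂ = kQq(1/r₁ − 1/r₂).
U₁ − U₂ = (8.99×10⁹ N·m²/C²)(-2.52×10⁻⁹ C)(-9.48×10⁻⁹ C)(1/0.0848 − 1/0.460) = 2.07×10⁻⁶ J.
v = √(2·2.07×10⁻⁶/0.0453) = 9.55×10⁻³ m/s.

9.55×10⁻³ m/s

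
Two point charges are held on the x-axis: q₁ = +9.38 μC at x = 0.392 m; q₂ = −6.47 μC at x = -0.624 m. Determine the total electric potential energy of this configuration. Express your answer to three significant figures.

-0.537 J

The work to assemble the configuration equals its total potential energy, U = Σ kqᵢqⱼ/rᵢⱼ over all pairs.
Pair separations: r₁₂ = 1.02 m.
U = (-0.537) = -0.537 J.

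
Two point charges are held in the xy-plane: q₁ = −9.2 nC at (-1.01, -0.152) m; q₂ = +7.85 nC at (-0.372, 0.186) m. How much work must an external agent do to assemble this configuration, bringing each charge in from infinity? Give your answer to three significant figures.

The assembly work is the sum of pairwise potential energies, U = Σ_{i<j} kqᵢqⱼ/rᵢⱼ.
Pair separations: r₁₂ = 0.722 m.
U = (-8.99×10⁻⁷) = -8.99×10⁻⁷ J.

-8.99×10⁻⁷ J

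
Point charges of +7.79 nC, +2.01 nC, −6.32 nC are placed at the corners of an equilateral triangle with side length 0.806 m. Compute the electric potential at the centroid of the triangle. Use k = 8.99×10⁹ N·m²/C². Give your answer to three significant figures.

67.2 V

Electric potential is a scalar, so the contributions from each charge add algebraically: V = Σ kqᵢ/rᵢ.
The distance from each vertex to the centroid is a/√3 = 0.465 m.
V = k[(7.79×10⁻⁹)/(0.465) + (2.01×10⁻⁹)/(0.465) + (-6.32×10⁻⁹)/(0.465)] = 67.2 V.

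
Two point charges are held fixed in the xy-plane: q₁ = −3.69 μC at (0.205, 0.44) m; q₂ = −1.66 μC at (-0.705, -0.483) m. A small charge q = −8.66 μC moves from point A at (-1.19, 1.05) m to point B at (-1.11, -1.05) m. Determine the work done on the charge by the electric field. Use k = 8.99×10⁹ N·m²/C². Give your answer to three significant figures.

-0.0610 J

The work done by the electric force is W_field = −ΔU = −q(V_B − V_A) = q(V_A − V_B).
At A: distances to the source charges are 1.52 m, 1.61 m; V_A = Σ kqᵢ/rᵢ = -3.11×10⁴ V.
At B: distances to the source charges are 1.99 m, 0.697 m; V_B = Σ kqᵢ/rᵢ = -3.81×10⁴ V.
ΔV = V_B − V_A = -7040 V.
W_field = −qΔV = −(-8.66×10⁻⁶ C)(-7040 V) = -0.0610 J.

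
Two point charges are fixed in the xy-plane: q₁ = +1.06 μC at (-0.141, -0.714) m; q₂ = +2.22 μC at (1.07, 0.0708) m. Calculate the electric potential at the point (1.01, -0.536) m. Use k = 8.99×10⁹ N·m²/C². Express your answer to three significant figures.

Electric potential is a scalar, so the contributions from each charge add algebraically: V = Σ kqᵢ/rᵢ.
Distances from the field point to each charge: r₁ = 1.16 m, r₂ = 0.610 m.
V = k[(1.06×10⁻⁶)/(1.16) + (2.22×10⁻⁶)/(0.610)] = 4.09×10⁴ V.

4.09×10⁴ V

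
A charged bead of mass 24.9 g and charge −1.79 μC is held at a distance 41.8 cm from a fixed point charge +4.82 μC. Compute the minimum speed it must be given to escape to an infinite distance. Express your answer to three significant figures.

3.86 m/s

To just escape, total mechanical energy must reach zero at infinity: ½mv²_min + U = 0, so ½mv²_min = −U = |kQq|/r.
|U| = |kQq|/r = (8.99×10⁹ N·m²/C²)(4.82×10⁻⁶)(1.79×10⁻⁶)/(0.418) = 0.186 J.
v_min = √(2|U|/m) = √(2·0.186/0.0249) = 3.86 m/s.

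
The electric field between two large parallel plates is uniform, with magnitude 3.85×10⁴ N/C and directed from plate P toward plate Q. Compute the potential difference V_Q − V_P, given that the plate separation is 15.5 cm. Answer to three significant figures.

In a uniform field, potential decreases in the direction of E: ΔV = −E·d for a displacement d parallel to E.
Going from P to Q is a displacement of 15.5 cm along the field, so V_Q − V_P = −Ed = -5970 V.

-5970 V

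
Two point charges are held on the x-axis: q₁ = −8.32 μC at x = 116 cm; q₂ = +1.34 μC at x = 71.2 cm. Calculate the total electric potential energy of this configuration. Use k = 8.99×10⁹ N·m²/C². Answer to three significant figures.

-0.224 J

The assembly work is the sum of pairwise potential energies, U = Σ_{i<j} kqᵢqⱼ/rᵢⱼ.
Pair separations: r₁₂ = 0.448 m.
U = (-0.224) = -0.224 J.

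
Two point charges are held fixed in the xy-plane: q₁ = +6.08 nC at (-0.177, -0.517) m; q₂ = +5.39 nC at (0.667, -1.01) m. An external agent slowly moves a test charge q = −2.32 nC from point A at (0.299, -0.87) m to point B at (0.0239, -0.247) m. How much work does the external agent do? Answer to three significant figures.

1.00×10⁻⁸ J

For quasistatic motion the external work equals the change in potential energy: W_ext = qΔV = q(V_B − V_A).
At A: distances to the source charges are 0.593 m, 0.394 m; V_A = Σ kqᵢ/rᵢ = 215 V.
At B: distances to the source charges are 0.337 m, 0.998 m; V_B = Σ kqᵢ/rᵢ = 211 V.
ΔV = V_B − V_A = -4.33 V.
W_ext = qΔV = (-2.32×10⁻⁹ C)(-4.33 V) = 1.00×10⁻⁸ J.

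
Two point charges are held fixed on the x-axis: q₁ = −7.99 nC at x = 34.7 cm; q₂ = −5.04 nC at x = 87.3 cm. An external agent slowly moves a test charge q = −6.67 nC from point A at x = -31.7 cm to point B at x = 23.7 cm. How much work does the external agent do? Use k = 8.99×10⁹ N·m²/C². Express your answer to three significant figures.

3.86×10⁻⁶ J

For quasistatic motion the external work equals the change in potential energy: W_ext = qΔV = q(V_B − V_A).
At A: distances to the source charges are 0.664 m, 1.19 m; V_A = Σ kqᵢ/rᵢ = -146 V.
At B: distances to the source charges are 0.110 m, 0.636 m; V_B = Σ kqᵢ/rᵢ = -724 V.
ΔV = V_B − V_A = -578 V.
W_ext = qΔV = (-6.67×10⁻⁹ C)(-578 V) = 3.86×10⁻⁶ J.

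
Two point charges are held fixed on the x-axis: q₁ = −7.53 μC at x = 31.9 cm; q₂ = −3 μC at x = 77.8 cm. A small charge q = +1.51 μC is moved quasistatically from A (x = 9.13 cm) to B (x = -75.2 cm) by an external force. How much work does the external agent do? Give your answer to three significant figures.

0.386 J

For quasistatic motion the external work equals the change in potential energy: W_ext = qΔV = q(V_B − V_A).
At A: distances to the source charges are 0.228 m, 0.687 m; V_A = Σ kqᵢ/rᵢ = -3.37×10⁵ V.
At B: distances to the source charges are 1.07 m, 1.53 m; V_B = Σ kqᵢ/rᵢ = -8.08×10⁴ V.
ΔV = V_B − V_A = 2.56×10⁵ V.
W_ext = qΔV = (1.51×10⁻⁶ C)(2.56×10⁵ V) = 0.386 J.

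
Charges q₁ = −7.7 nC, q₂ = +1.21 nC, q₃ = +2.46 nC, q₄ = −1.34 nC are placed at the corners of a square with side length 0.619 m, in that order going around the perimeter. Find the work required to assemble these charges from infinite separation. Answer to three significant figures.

-2.01×10⁻⁷ J

The work to assemble the configuration equals its total potential energy, U = Σ kqᵢqⱼ/rᵢⱼ over all pairs.
The four side pairs have separation 0.619 m and the two diagonal pairs 0.875 m.
Summing all 6 pair terms gives U = -2.01×10⁻⁷ J.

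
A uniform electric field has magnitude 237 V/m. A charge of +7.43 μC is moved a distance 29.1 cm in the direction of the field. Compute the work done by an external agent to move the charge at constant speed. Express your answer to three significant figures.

The potential change for a displacement 29.1 cm in the direction of the field is ΔV = −Ed = -69.0 V.
W_ext = qΔV = -5.12×10⁻⁴ J.

-5.12×10⁻⁴ J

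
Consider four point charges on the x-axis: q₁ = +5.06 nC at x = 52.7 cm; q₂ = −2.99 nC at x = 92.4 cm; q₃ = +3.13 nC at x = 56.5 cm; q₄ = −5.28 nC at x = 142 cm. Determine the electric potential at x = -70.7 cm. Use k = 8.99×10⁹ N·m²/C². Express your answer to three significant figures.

20.2 V

The total potential is the scalar sum of each charge's contribution, V = Σ kqᵢ/rᵢ.
Distances from the field point to each charge: r₁ = 1.23 m, r₂ = 1.63 m, r₃ = 1.27 m, r₄ = 2.13 m.
V = k[(5.06×10⁻⁹)/(1.23) + (-2.99×10⁻⁹)/(1.63) + (3.13×10⁻⁹)/(1.27) + (-5.28×10⁻⁹)/(2.13)] = 20.2 V.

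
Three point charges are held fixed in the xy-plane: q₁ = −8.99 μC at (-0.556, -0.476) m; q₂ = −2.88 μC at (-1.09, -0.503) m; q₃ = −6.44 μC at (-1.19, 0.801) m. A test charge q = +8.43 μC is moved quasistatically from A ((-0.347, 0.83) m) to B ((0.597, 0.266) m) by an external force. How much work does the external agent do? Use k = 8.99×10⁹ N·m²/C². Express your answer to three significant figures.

0.360 J

For quasistatic motion the external work equals the change in potential energy: W_ext = qΔV = q(V_B − V_A).
At A: distances to the source charges are 1.32 m, 1.53 m, 0.843 m; V_A = Σ kqᵢ/rᵢ = -1.47×10⁵ V.
At B: distances to the source charges are 1.37 m, 1.85 m, 1.87 m; V_B = Σ kqᵢ/rᵢ = -1.04×10⁵ V.
ΔV = V_B − V_A = 4.28×10⁴ V.
W_ext = qΔV = (8.43×10⁻⁶ C)(4.28×10⁴ V) = 0.360 J.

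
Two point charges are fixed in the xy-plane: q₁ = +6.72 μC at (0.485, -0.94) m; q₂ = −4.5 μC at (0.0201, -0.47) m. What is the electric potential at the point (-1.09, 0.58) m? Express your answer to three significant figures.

The total potential is the scalar sum of each charge's contribution, V = Σ kqᵢ/rᵢ.
Distances from the field point to each charge: r₁ = 2.19 m, r₂ = 1.53 m.
V = k[(6.72×10⁻⁶)/(2.19) + (-4.50×10⁻⁶)/(1.53)] = 1120 V.

1120 V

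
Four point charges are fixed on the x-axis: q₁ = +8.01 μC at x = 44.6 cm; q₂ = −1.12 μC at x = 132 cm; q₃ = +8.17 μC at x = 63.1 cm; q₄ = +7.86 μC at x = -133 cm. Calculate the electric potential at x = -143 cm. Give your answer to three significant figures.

Electric potential is a scalar, so the contributions from each charge add algebraically: V = Σ kqᵢ/rᵢ.
Distances from the field point to each charge: r₁ = 1.88 m, r₂ = 2.75 m, r₃ = 2.06 m, r₄ = 0.100 m.
V = k[(8.01×10⁻⁶)/(1.88) + (-1.12×10⁻⁶)/(2.75) + (8.17×10⁻⁶)/(2.06) + (7.86×10⁻⁶)/(0.100)] = 7.77×10⁵ V.

7.77×10⁵ V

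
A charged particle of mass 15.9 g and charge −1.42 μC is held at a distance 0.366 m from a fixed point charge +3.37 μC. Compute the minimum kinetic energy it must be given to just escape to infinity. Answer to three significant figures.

0.118 J

To just escape, total mechanical energy must reach zero at infinity: ½mv²_min + U = 0, so ½mv²_min = −U = |kQq|/r.
|U| = |kQq|/r = (8.99×10⁹ N·m²/C²)(3.37×10⁻⁶)(1.42×10⁻⁶)/(0.366) = 0.118 J.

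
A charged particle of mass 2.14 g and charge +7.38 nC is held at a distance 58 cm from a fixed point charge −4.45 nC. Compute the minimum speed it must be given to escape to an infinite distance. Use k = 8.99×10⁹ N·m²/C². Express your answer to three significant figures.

0.0218 m/s

To just escape, total mechanical energy must reach zero at infinity: ½mv²_min + U = 0, so ½mv²_min = −U = |kQq|/r.
|U| = |kQq|/r = (8.99×10⁹ N·m²/C²)(4.45×10⁻⁹)(7.38×10⁻⁹)/(0.580) = 5.09×10⁻⁷ J.
v_min = √(2|U|/m) = √(2·5.09×10⁻⁷/2.14×10⁻³) = 0.0218 m/s.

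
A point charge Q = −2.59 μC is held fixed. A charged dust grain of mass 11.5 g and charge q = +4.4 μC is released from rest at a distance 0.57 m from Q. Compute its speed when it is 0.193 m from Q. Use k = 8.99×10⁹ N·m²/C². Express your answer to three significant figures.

Only the electrostatic force acts, so mechanical energy is conserved: ½mv² = U₁ − U₂ = kQq(1/r₁ − 1/r₂).
U₁ − U₂ = (8.99×10⁹ N·m²/C²)(-2.59×10⁻⁶ C)(4.40×10⁻⁶ C)(1/0.570 − 1/0.193) = 0.351 J.
v = √(2·0.351/0.0115) = 7.81 m/s.

7.81 m/s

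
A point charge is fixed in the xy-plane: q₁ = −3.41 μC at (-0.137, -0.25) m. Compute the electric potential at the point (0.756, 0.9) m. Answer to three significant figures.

The total potential is the scalar sum of each charge's contribution, V = Σ kqᵢ/rᵢ.
Distances from the field point to each charge: r₁ = 1.46 m.
V = k[(-3.41×10⁻⁶)/(1.46)] = -2.11×10⁴ V.

-2.11×10⁴ V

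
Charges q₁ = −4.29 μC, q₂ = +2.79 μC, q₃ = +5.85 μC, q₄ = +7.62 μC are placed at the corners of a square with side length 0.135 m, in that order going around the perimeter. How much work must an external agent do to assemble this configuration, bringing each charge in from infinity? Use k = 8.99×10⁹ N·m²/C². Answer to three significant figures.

0.901 J

The assembly work is the sum of pairwise potential energies, U = Σ_{i<j} kqᵢqⱼ/rᵢⱼ.
The four side pairs have separation 0.135 m and the two diagonal pairs 0.191 m.
Summing all 6 pair terms gives U = 0.901 J.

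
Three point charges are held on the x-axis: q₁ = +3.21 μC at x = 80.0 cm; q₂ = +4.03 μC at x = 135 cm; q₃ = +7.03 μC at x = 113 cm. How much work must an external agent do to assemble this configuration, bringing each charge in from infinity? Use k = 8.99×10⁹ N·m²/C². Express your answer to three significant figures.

1.98 J

The assembly work is the sum of pairwise potential energies, U = Σ_{i<j} kqᵢqⱼ/rᵢⱼ.
Pair separations: r₁₂ = 0.550 m, r₁₃ = 0.330 m, r₂₃ = 0.220 m.
U = (0.211) + (0.615) + (1.16) = 1.98 J.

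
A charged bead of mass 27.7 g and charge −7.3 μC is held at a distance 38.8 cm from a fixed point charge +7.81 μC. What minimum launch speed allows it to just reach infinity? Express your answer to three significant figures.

9.77 m/s

To just escape, total mechanical energy must reach zero at infinity: ½mv²_min + U = 0, so ½mv²_min = −U = |kQq|/r.
|U| = |kQq|/r = (8.99×10⁹ N·m²/C²)(7.81×10⁻⁶)(7.30×10⁻⁶)/(0.388) = 1.32 J.
v_min = √(2|U|/m) = √(2·1.32/0.0277) = 9.77 m/s.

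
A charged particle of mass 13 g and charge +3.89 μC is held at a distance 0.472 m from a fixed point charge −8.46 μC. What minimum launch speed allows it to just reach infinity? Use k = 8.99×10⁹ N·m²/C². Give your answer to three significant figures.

9.82 m/s

To just escape, total mechanical energy must reach zero at infinity: ½mv²_min + U = 0, so ½mv²_min = −U = |kQq|/r.
|U| = |kQq|/r = (8.99×10⁹ N·m²/C²)(8.46×10⁻⁶)(3.89×10⁻⁶)/(0.472) = 0.627 J.
v_min = √(2|U|/m) = √(2·0.627/0.0130) = 9.82 m/s.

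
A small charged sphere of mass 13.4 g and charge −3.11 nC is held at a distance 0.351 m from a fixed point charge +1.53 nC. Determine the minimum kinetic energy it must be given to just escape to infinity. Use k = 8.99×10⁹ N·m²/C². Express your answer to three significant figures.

1.22×10⁻⁷ J

To just escape, total mechanical energy must reach zero at infinity: ½mv²_min + U = 0, so ½mv²_min = −U = |kQq|/r.
|U| = |kQq|/r = (8.99×10⁹ N·m²/C²)(1.53×10⁻⁹)(3.11×10⁻⁹)/(0.351) = 1.22×10⁻⁷ J.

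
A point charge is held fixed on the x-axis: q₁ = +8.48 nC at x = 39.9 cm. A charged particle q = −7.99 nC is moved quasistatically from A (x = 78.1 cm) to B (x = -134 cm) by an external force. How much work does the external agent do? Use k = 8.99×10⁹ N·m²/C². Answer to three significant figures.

1.24×10⁻⁶ J

For quasistatic motion the external work equals the change in potential energy: W_ext = qΔV = q(V_B − V_A).
At A: distance to the source charge is 0.382 m; V_A = kq₁/r = 200 V.
At B: distance to the source charge is 1.74 m; V_B = kq₁/r = 43.8 V.
ΔV = V_B − V_A = -156 V.
W_ext = qΔV = (-7.99×10⁻⁹ C)(-156 V) = 1.24×10⁻⁶ J.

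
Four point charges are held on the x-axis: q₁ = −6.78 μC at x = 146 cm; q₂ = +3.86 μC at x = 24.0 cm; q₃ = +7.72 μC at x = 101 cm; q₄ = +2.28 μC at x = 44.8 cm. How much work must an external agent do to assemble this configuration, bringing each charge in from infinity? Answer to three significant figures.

The assembly work is the sum of pairwise potential energies, U = Σ_{i<j} kqᵢqⱼ/rᵢⱼ.
Pair separations: r₁₂ = 1.22 m, r₁₃ = 0.450 m, r₁₄ = 1.01 m, r₂₃ = 0.770 m, r₂₄ = 0.208 m, r₃₄ = 0.562 m.
Summing all 6 pair terms gives U = -0.366 J.

-0.366 J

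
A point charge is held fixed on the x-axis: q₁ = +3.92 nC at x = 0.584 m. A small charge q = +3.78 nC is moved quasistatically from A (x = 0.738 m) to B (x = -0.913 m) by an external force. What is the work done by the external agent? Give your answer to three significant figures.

-7.76×10⁻⁷ J

For quasistatic motion the external work equals the change in potential energy: W_ext = qΔV = q(V_B − V_A).
At A: distance to the source charge is 0.154 m; V_A = kq₁/r = 229 V.
At B: distance to the source charge is 1.50 m; V_B = kq₁/r = 23.5 V.
ΔV = V_B − V_A = -205 V.
W_ext = qΔV = (3.78×10⁻⁹ C)(-205 V) = -7.76×10⁻⁷ J.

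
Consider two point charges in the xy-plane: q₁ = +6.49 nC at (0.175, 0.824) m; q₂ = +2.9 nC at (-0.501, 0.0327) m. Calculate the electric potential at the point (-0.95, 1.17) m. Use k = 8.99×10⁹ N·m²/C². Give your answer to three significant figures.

Electric potential is a scalar, so the contributions from each charge add algebraically: V = Σ kqᵢ/rᵢ.
Distances from the field point to each charge: r₁ = 1.18 m, r₂ = 1.22 m.
V = k[(6.49×10⁻⁹)/(1.18) + (2.90×10⁻⁹)/(1.22)] = 70.9 V.

70.9 V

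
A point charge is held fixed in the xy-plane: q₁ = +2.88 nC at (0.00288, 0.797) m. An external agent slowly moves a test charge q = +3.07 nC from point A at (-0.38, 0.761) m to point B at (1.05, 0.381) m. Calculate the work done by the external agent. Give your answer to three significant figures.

For quasistatic motion the external work equals the change in potential energy: W_ext = qΔV = q(V_B − V_A).
At A: distance to the source charge is 0.385 m; V_A = kq₁/r = 67.3 V.
At B: distance to the source charge is 1.13 m; V_B = kq₁/r = 23.0 V.
ΔV = V_B − V_A = -44.3 V.
W_ext = qΔV = (3.07×10⁻⁹ C)(-44.3 V) = -1.36×10⁻⁷ J.

-1.36×10⁻⁷ J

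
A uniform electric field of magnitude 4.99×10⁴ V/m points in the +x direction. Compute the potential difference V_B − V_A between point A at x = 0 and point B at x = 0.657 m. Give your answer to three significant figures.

In a uniform field, potential decreases in the direction of E: V_B − V_A = −E·Δx.
V_B − V_A = −(4.99×10⁴ V/m)(0.657 m) = -3.28×10⁴ V.

-3.28×10⁴ V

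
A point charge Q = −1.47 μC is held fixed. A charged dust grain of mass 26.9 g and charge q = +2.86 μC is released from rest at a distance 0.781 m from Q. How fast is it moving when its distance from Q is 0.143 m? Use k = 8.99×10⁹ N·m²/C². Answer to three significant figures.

4.01 m/s

Only the electrostatic force acts, so mechanical energy is conserved: ½mv² = U₁ − U₂ = kQq(1/r₁ − 1/r₂).
U₁ − U₂ = (8.99×10⁹ N·m²/C²)(-1.47×10⁻⁶ C)(2.86×10⁻⁶ C)(1/0.781 − 1/0.143) = 0.216 J.
v = √(2·0.216/0.0269) = 4.01 m/s.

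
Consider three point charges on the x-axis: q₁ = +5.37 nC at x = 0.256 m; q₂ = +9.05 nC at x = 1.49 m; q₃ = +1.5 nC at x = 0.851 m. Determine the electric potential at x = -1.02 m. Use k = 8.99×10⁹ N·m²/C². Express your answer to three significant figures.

The total potential is the scalar sum of each charge's contribution, V = Σ kqᵢ/rᵢ.
Distances from the field point to each charge: r₁ = 1.28 m, r₂ = 2.51 m, r₃ = 1.87 m.
V = k[(5.37×10⁻⁹)/(1.28) + (9.05×10⁻⁹)/(2.51) + (1.50×10⁻⁹)/(1.87)] = 77.5 V.

77.5 V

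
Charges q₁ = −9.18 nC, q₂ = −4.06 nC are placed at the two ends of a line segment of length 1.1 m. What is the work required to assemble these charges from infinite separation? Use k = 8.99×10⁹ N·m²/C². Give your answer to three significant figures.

3.05×10⁻⁷ J

The assembly work is the sum of pairwise potential energies, U = Σ_{i<j} kqᵢqⱼ/rᵢⱼ.
The separation is r = 1.10 m.
U = (3.05×10⁻⁷) = 3.05×10⁻⁷ J.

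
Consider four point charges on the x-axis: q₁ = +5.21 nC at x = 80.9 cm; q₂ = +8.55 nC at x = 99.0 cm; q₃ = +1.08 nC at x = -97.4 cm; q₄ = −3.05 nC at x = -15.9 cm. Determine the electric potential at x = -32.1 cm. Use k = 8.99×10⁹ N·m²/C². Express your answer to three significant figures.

-54.3 V

The total potential is the scalar sum of each charge's contribution, V = Σ kqᵢ/rᵢ.
Distances from the field point to each charge: r₁ = 1.13 m, r₂ = 1.31 m, r₃ = 0.653 m, r₄ = 0.162 m.
V = k[(5.21×10⁻⁹)/(1.13) + (8.55×10⁻⁹)/(1.31) + (1.08×10⁻⁹)/(0.653) + (-3.05×10⁻⁹)/(0.162)] = -54.3 V.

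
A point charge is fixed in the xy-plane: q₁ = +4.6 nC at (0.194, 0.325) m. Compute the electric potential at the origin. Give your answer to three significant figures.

Electric potential is a scalar, so the contributions from each charge add algebraically: V = Σ kqᵢ/rᵢ.
Distances from the field point to each charge: r₁ = 0.378 m.
V = k[(4.60×10⁻⁹)/(0.378)] = 109 V.

109 V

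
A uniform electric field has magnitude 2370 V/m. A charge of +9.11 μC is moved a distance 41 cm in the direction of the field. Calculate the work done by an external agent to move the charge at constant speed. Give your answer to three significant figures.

The potential change for a displacement 41 cm in the direction of the field is ΔV = −Ed = -972 V.
W_ext = qΔV = -8.85×10⁻³ J.

-8.85×10⁻³ J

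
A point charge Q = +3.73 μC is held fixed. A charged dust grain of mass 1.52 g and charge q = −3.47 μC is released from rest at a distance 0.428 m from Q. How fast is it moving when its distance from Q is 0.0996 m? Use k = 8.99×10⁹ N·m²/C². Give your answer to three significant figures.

34.3 m/s

Only the electrostatic force acts, so mechanical energy is conserved: ½mv² = U₁ − U₂ = kQq(1/r₁ − 1/r₂).
U₁ − U₂ = (8.99×10⁹ N·m²/C²)(3.73×10⁻⁶ C)(-3.47×10⁻⁶ C)(1/0.428 − 1/0.0996) = 0.896 J.
v = √(2·0.896/1.52×10⁻³) = 34.3 m/s.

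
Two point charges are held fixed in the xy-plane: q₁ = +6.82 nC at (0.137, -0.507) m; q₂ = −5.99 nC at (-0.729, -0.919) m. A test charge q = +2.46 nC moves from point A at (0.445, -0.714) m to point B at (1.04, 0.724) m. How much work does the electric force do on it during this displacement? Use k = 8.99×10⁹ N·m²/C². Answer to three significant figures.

2.51×10⁻⁷ J

The work done by the electric force is W_field = −ΔU = −q(V_B − V_A) = q(V_A − V_B).
At A: distances to the source charges are 0.371 m, 1.19 m; V_A = Σ kqᵢ/rᵢ = 120 V.
At B: distances to the source charges are 1.53 m, 2.41 m; V_B = Σ kqᵢ/rᵢ = 17.9 V.
ΔV = V_B − V_A = -102 V.
W_field = −qΔV = −(2.46×10⁻⁹ C)(-102 V) = 2.51×10⁻⁷ J.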